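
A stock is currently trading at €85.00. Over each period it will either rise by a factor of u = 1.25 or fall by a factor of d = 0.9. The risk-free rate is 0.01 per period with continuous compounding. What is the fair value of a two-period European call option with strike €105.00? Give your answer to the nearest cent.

€2.70

Risk-neutral probability p = (e^0.01 − 0.9)/(1.25 − 0.9) = 0.1101/0.3500 = 0.3144
Terminal stock prices: S_uu = 132.8, S_ud = 95.62, S_dd = 68.85
Terminal payoffs (S − K): max(27.81, 0) = 27.81, max(-9.375, 0) = 0, max(-36.15, 0) = 0
Node u (S = 106.2): V_u = e^(−0.01)·[0.3144·27.8125 + 0.6856·0.0000] = 8.6580
Node d (S = 76.5): V_d = e^(−0.01)·[0.3144·0.0000 + 0.6856·0.0000] = 0.0000
Node 0 (S = 85): V_0 = e^(−0.01)·[0.3144·8.6580 + 0.6856·0.0000] = 2.6953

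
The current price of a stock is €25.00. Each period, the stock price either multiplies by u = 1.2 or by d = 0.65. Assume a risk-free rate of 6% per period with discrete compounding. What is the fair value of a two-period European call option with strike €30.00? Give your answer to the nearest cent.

€2.97

Risk-neutral probability p = (1 + 0.06 − 0.65)/(1.2 − 0.65) = 0.4100/0.5500 = 0.7455
Terminal stock prices: S_uu = 36, S_ud = 19.5, S_dd = 10.56
Terminal payoffs (S − K): max(6, 0) = 6, max(-10.5, 0) = 0, max(-19.44, 0) = 0
Node u (S = 30): V_u = 1/1.06·[0.7455·6.0000 + 0.2545·0.0000] = 4.2196
Node d (S = 16.25): V_d = 1/1.06·[0.7455·0.0000 + 0.2545·0.0000] = 0.0000
Node 0 (S = 25): V_0 = 1/1.06·[0.7455·4.2196 + 0.2545·0.0000] = 2.9674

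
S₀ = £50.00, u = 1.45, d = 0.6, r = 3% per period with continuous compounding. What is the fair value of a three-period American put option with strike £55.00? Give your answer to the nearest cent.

Risk-neutral probability p = (e^0.03 − 0.6)/(1.45 − 0.6) = 0.4305/0.8500 = 0.5064
Terminal stock prices: S_uuu = 152.4, S_uud = 63.07, S_udd = 26.1, S_ddd = 10.8
Terminal payoffs (K − S): max(-97.43, 0) = 0, max(-8.075, 0) = 0, max(28.9, 0) = 28.9, max(44.2, 0) = 44.2
Node uu (S = 105.1): continuation = e^(−0.03)·[0.5064·0.0000 + 0.4936·0.0000] = 0.0000; exercise value = 0.0000 ≤ continuation, so V_uu = 0.0000
Node ud (S = 43.5): continuation = e^(−0.03)·[0.5064·0.0000 + 0.4936·28.9000] = 13.8430; exercise value = 11.5000 ≤ continuation, so V_ud = 13.8430
Node dd (S = 18): continuation = e^(−0.03)·[0.5064·28.9000 + 0.4936·44.2000] = 35.3745; exercise value = 37.0000 > continuation, so V_dd = 37.0000 (exercise)
Node u (S = 72.5): continuation = e^(−0.03)·[0.5064·0.0000 + 0.4936·13.8430] = 6.6307; exercise value = 0.0000 ≤ continuation, so V_u = 6.6307
Node d (S = 30): continuation = e^(−0.03)·[0.5064·13.8430 + 0.4936·37.0000] = 24.5260; exercise value = 25.0000 > continuation, so V_d = 25.0000 (exercise)
Node 0 (S = 50): continuation = e^(−0.03)·[0.5064·6.6307 + 0.4936·25.0000] = 15.2335; exercise value = 5.0000 ≤ continuation, so V_0 = 15.2335

£15.23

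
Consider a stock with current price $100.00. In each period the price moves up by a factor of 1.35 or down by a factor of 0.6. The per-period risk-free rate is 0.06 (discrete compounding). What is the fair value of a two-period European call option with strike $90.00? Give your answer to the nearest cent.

Risk-neutral probability p = (1 + 0.06 − 0.6)/(1.35 − 0.6) = 0.4600/0.7500 = 0.6133
Terminal stock prices: S_uu = 182.3, S_ud = 81, S_dd = 36
Terminal payoffs (S − K): max(92.25, 0) = 92.25, max(-9, 0) = 0, max(-54, 0) = 0
Node u (S = 135): V_u = 1/1.06·[0.6133·92.2500 + 0.3867·0.0000] = 53.3774
Node d (S = 60): V_d = 1/1.06·[0.6133·0.0000 + 0.3867·0.0000] = 0.0000
Node 0 (S = 100): V_0 = 1/1.06·[0.6133·53.3774 + 0.3867·0.0000] = 30.8850

$30.89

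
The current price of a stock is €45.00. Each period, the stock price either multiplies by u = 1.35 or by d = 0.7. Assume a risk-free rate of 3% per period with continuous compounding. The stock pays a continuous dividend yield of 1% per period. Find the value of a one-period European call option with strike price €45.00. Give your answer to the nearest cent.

€7.53

Per-period risk-free factor R = e^0.03 = 1.0305; dividend-adjusted growth = e^(0.03−0.01) = 1.0202.
Risk-neutral probability p = (1.0202 − 0.7)/(1.35 − 0.7) = 0.3202/0.6500 = 0.4926
Terminal stock prices: S_u = 60.75, S_d = 31.5
Terminal payoffs (S − K): max(15.75, 0) = 15.75, max(-13.5, 0) = 0
Node 0 (S = 45): V_0 = e^(−0.03)·[0.4926·15.7500 + 0.5074·0.0000] = 7.5294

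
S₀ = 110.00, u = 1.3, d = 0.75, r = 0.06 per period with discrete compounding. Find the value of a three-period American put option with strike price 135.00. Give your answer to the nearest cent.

Risk-neutral probability p = (1 + 0.06 − 0.75)/(1.3 − 0.75) = 0.3100/0.5500 = 0.5636
Terminal stock prices: S_uuu = 241.7, S_uud = 139.4, S_udd = 80.44, S_ddd = 46.41
Terminal payoffs (K − S): max(-106.7, 0) = 0, max(-4.425, 0) = 0, max(54.56, 0) = 54.56, max(88.59, 0) = 88.59
Node uu (S = 185.9): continuation = 1/1.06·[0.5636·0.0000 + 0.4364·0.0000] = 0.0000; exercise value = 0.0000 ≤ continuation, so V_uu = 0.0000
Node ud (S = 107.2): continuation = 1/1.06·[0.5636·0.0000 + 0.4364·54.5625] = 22.4614; exercise value = 27.7500 > continuation, so V_ud = 27.7500 (exercise)
Node dd (S = 61.88): continuation = 1/1.06·[0.5636·54.5625 + 0.4364·88.5938] = 65.4835; exercise value = 73.1250 > continuation, so V_dd = 73.1250 (exercise)
Node u (S = 143): continuation = 1/1.06·[0.5636·0.0000 + 0.4364·27.7500] = 11.4237; exercise value = 0.0000 ≤ continuation, so V_u = 11.4237
Node d (S = 82.5): continuation = 1/1.06·[0.5636·27.7500 + 0.4364·73.1250] = 44.8585; exercise value = 52.5000 > continuation, so V_d = 52.5000 (exercise)
Node 0 (S = 110): continuation = 1/1.06·[0.5636·11.4237 + 0.4364·52.5000] = 27.6867; exercise value = 25.0000 ≤ continuation, so V_0 = 27.6867

27.69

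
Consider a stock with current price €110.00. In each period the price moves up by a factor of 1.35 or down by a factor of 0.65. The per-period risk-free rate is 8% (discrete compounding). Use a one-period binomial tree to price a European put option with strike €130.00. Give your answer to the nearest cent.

Risk-neutral probability p = (1 + 0.08 − 0.65)/(1.35 − 0.65) = 0.4300/0.7000 = 0.6143
Terminal stock prices: S_u = 148.5, S_d = 71.5
Terminal payoffs (K − S): max(-18.5, 0) = 0, max(58.5, 0) = 58.5
Node 0 (S = 110): V_0 = 1/1.08·[0.6143·0.0000 + 0.3857·58.5000] = 20.8929

€20.89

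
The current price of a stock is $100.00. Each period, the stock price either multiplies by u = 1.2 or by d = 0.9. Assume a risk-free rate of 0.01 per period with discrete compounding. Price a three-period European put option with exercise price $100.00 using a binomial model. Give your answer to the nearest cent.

Risk-neutral probability p = (1 + 0.01 − 0.9)/(1.2 − 0.9) = 0.1100/0.3000 = 0.3667
Terminal stock prices: S_uuu = 172.8, S_uud = 129.6, S_udd = 97.2, S_ddd = 72.9
Terminal payoffs (K − S): max(-72.8, 0) = 0, max(-29.6, 0) = 0, max(2.8, 0) = 2.8, max(27.1, 0) = 27.1
Node uu (S = 144): V_uu = 1/1.01·[0.3667·0.0000 + 0.6333·0.0000] = 0.0000
Node ud (S = 108): V_ud = 1/1.01·[0.3667·0.0000 + 0.6333·2.8000] = 1.7558
Node dd (S = 81): V_dd = 1/1.01·[0.3667·2.8000 + 0.6333·27.1000] = 18.0099
Node u (S = 120): V_u = 1/1.01·[0.3667·0.0000 + 0.6333·1.7558] = 1.1010
Node d (S = 90): V_d = 1/1.01·[0.3667·1.7558 + 0.6333·18.0099] = 11.9307
Node 0 (S = 100): V_0 = 1/1.01·[0.3667·1.1010 + 0.6333·11.9307] = 7.8810

$7.88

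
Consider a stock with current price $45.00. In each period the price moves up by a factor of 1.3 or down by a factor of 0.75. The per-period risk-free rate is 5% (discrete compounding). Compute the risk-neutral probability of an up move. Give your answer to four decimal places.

Risk-neutral probability p = (1 + 0.05 − 0.75)/(1.3 − 0.75) = 0.3000/0.5500 = 0.5455

p = 0.5455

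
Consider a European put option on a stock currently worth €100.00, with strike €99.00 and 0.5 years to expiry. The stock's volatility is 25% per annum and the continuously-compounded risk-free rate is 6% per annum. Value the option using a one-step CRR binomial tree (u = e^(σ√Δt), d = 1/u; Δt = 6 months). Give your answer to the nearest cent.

CRR parameters: u = e^(σ√Δt) = e^(0.25·√0.5) = 1.1934, d = 1/u = 0.8380
Per-period rate: rΔt = 0.06·0.5 = 0.03, so R = e^0.03 = 1.0305
Risk-neutral probability p = (e^0.03 − 0.8380)/(1.1934 − 0.8380) = 0.1925/0.3554 = 0.5416
Terminal stock prices: S_u = 119.3, S_d = 83.8
Terminal payoffs (K − S): max(-20.34, 0) = 0, max(15.2, 0) = 15.2
Node 0 (S = 100): V_0 = e^(−0.03)·[0.5416·0.0000 + 0.4584·15.2033] = 6.7631

€6.76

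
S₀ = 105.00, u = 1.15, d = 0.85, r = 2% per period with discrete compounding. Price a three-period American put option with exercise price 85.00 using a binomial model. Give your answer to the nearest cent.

Risk-neutral probability p = (1 + 0.02 − 0.85)/(1.15 − 0.85) = 0.1700/0.3000 = 0.5667
Terminal stock prices: S_uuu = 159.7, S_uud = 118, S_udd = 87.24, S_ddd = 64.48
Terminal payoffs (K − S): max(-74.69, 0) = 0, max(-33.03, 0) = 0, max(-2.242, 0) = 0, max(20.52, 0) = 20.52
Node uu (S = 138.9): continuation = 1/1.02·[0.5667·0.0000 + 0.4333·0.0000] = 0.0000; exercise value = 0.0000 ≤ continuation, so V_uu = 0.0000
Node ud (S = 102.6): continuation = 1/1.02·[0.5667·0.0000 + 0.4333·0.0000] = 0.0000; exercise value = 0.0000 ≤ continuation, so V_ud = 0.0000
Node dd (S = 75.86): continuation = 1/1.02·[0.5667·0.0000 + 0.4333·20.5169] = 8.7163; exercise value = 9.1375 > continuation, so V_dd = 9.1375 (exercise)
Node u (S = 120.7): continuation = 1/1.02·[0.5667·0.0000 + 0.4333·0.0000] = 0.0000; exercise value = 0.0000 ≤ continuation, so V_u = 0.0000
Node d (S = 89.25): continuation = 1/1.02·[0.5667·0.0000 + 0.4333·9.1375] = 3.8819; exercise value = 0.0000 ≤ continuation, so V_d = 3.8819
Node 0 (S = 105): continuation = 1/1.02·[0.5667·0.0000 + 0.4333·3.8819] = 1.6492; exercise value = 0.0000 ≤ continuation, so V_0 = 1.6492

1.65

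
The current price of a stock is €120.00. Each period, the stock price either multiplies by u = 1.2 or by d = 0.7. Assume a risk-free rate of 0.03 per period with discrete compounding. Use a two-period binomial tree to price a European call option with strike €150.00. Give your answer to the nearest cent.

Risk-neutral probability p = (1 + 0.03 − 0.7)/(1.2 − 0.7) = 0.3300/0.5000 = 0.6600
Terminal stock prices: S_uu = 172.8, S_ud = 100.8, S_dd = 58.8
Terminal payoffs (S − K): max(22.8, 0) = 22.8, max(-49.2, 0) = 0, max(-91.2, 0) = 0
Node u (S = 144): V_u = 1/1.03·[0.6600·22.8000 + 0.3400·0.0000] = 14.6097
Node d (S = 84): V_d = 1/1.03·[0.6600·0.0000 + 0.3400·0.0000] = 0.0000
Node 0 (S = 120): V_0 = 1/1.03·[0.6600·14.6097 + 0.3400·0.0000] = 9.3616

€9.36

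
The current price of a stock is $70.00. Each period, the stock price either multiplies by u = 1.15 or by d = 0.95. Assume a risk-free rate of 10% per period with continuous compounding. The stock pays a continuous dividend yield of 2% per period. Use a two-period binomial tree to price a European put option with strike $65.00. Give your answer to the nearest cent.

$0.17

Per-period risk-free factor R = e^0.1 = 1.1052; dividend-adjusted growth = e^(0.1−0.02) = 1.0833.
Risk-neutral probability p = (1.0833 − 0.95)/(1.15 − 0.95) = 0.1333/0.2000 = 0.6664
Terminal stock prices: S_uu = 92.57, S_ud = 76.47, S_dd = 63.17
Terminal payoffs (K − S): max(-27.57, 0) = 0, max(-11.47, 0) = 0, max(1.825, 0) = 1.825
Node u (S = 80.5): V_u = e^(−0.1)·[0.6664·0.0000 + 0.3336·0.0000] = 0.0000
Node d (S = 66.5): V_d = e^(−0.1)·[0.6664·0.0000 + 0.3336·1.8250] = 0.5508
Node 0 (S = 70): V_0 = e^(−0.1)·[0.6664·0.0000 + 0.3336·0.5508] = 0.1663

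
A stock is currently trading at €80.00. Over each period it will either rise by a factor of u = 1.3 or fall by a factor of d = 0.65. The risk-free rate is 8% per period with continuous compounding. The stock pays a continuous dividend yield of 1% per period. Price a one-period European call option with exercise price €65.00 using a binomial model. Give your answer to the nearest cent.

Per-period risk-free factor R = e^0.08 = 1.0833; dividend-adjusted growth = e^(0.08−0.01) = 1.0725.
Risk-neutral probability p = (1.0725 − 0.65)/(1.3 − 0.65) = 0.4225/0.6500 = 0.6500
Terminal stock prices: S_u = 104, S_d = 52
Terminal payoffs (S − K): max(39, 0) = 39, max(-13, 0) = 0
Node 0 (S = 80): V_0 = e^(−0.08)·[0.6500·39.0000 + 0.3500·0.0000] = 23.4015

€23.40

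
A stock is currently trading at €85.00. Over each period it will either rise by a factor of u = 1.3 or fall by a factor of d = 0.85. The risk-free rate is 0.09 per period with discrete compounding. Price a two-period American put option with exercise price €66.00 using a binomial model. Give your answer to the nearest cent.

€0.84

Risk-neutral probability p = (1 + 0.09 − 0.85)/(1.3 − 0.85) = 0.2400/0.4500 = 0.5333
Terminal stock prices: S_uu = 143.7, S_ud = 93.92, S_dd = 61.41
Terminal payoffs (K − S): max(-77.65, 0) = 0, max(-27.92, 0) = 0, max(4.588, 0) = 4.588
Node u (S = 110.5): continuation = 1/1.09·[0.5333·0.0000 + 0.4667·0.0000] = 0.0000; exercise value = 0.0000 ≤ continuation, so V_u = 0.0000
Node d (S = 72.25): continuation = 1/1.09·[0.5333·0.0000 + 0.4667·4.5875] = 1.9641; exercise value = 0.0000 ≤ continuation, so V_d = 1.9641
Node 0 (S = 85): continuation = 1/1.09·[0.5333·0.0000 + 0.4667·1.9641] = 0.8409; exercise value = 0.0000 ≤ continuation, so V_0 = 0.8409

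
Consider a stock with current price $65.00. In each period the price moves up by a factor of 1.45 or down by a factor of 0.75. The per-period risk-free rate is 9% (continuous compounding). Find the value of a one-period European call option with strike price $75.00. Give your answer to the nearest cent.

Risk-neutral probability p = (e^0.09 − 0.75)/(1.45 − 0.75) = 0.3442/0.7000 = 0.4917
Terminal stock prices: S_u = 94.25, S_d = 48.75
Terminal payoffs (S − K): max(19.25, 0) = 19.25, max(-26.25, 0) = 0
Node 0 (S = 65): V_0 = e^(−0.09)·[0.4917·19.2500 + 0.5083·0.0000] = 8.6502

$8.65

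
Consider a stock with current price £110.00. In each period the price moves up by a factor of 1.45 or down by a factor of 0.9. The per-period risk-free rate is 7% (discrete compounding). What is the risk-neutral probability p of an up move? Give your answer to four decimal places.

p = 0.3091

Risk-neutral probability p = (1 + 0.07 − 0.9)/(1.45 − 0.9) = 0.1700/0.5500 = 0.3091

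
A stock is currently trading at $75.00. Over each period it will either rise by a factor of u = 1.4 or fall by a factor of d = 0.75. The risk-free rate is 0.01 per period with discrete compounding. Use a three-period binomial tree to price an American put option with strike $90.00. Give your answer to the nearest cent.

$25.52

Risk-neutral probability p = (1 + 0.01 − 0.75)/(1.4 − 0.75) = 0.2600/0.6500 = 0.4000
Terminal stock prices: S_uuu = 205.8, S_uud = 110.2, S_udd = 59.06, S_ddd = 31.64
Terminal payoffs (K − S): max(-115.8, 0) = 0, max(-20.25, 0) = 0, max(30.94, 0) = 30.94, max(58.36, 0) = 58.36
Node uu (S = 147): continuation = 1/1.01·[0.4000·0.0000 + 0.6000·0.0000] = 0.0000; exercise value = 0.0000 ≤ continuation, so V_uu = 0.0000
Node ud (S = 78.75): continuation = 1/1.01·[0.4000·0.0000 + 0.6000·30.9375] = 18.3787; exercise value = 11.2500 ≤ continuation, so V_ud = 18.3787
Node dd (S = 42.19): continuation = 1/1.01·[0.4000·30.9375 + 0.6000·58.3594] = 46.9214; exercise value = 47.8125 > continuation, so V_dd = 47.8125 (exercise)
Node u (S = 105): continuation = 1/1.01·[0.4000·0.0000 + 0.6000·18.3787] = 10.9180; exercise value = 0.0000 ≤ continuation, so V_u = 10.9180
Node d (S = 56.25): continuation = 1/1.01·[0.4000·18.3787 + 0.6000·47.8125] = 35.6822; exercise value = 33.7500 ≤ continuation, so V_d = 35.6822
Node 0 (S = 75): continuation = 1/1.01·[0.4000·10.9180 + 0.6000·35.6822] = 25.5213; exercise value = 15.0000 ≤ continuation, so V_0 = 25.5213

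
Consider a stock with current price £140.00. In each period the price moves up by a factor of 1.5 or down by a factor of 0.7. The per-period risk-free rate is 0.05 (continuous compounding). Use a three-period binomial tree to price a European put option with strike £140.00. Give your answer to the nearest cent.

Risk-neutral probability p = (e^0.05 − 0.7)/(1.5 − 0.7) = 0.3513/0.8000 = 0.4391
Terminal stock prices: S_uuu = 472.5, S_uud = 220.5, S_udd = 102.9, S_ddd = 48.02
Terminal payoffs (K − S): max(-332.5, 0) = 0, max(-80.5, 0) = 0, max(37.1, 0) = 37.1, max(91.98, 0) = 91.98
Node uu (S = 315): V_uu = e^(−0.05)·[0.4391·0.0000 + 0.5609·0.0000] = 0.0000
Node ud (S = 147): V_ud = e^(−0.05)·[0.4391·0.0000 + 0.5609·37.1000] = 19.7949
Node dd (S = 68.6): V_dd = e^(−0.05)·[0.4391·37.1000 + 0.5609·91.9800] = 64.5721
Node u (S = 210): V_u = e^(−0.05)·[0.4391·0.0000 + 0.5609·19.7949] = 10.5617
Node d (S = 98): V_d = e^(−0.05)·[0.4391·19.7949 + 0.5609·64.5721] = 42.7206
Node 0 (S = 140): V_0 = e^(−0.05)·[0.4391·10.5617 + 0.5609·42.7206] = 27.2051

£27.21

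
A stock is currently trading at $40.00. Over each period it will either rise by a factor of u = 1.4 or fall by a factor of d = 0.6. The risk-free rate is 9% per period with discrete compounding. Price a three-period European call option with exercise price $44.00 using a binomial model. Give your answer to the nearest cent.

Risk-neutral probability p = (1 + 0.09 − 0.6)/(1.4 − 0.6) = 0.4900/0.8000 = 0.6125
Terminal stock prices: S_uuu = 109.8, S_uud = 47.04, S_udd = 20.16, S_ddd = 8.64
Terminal payoffs (S − K): max(65.76, 0) = 65.76, max(3.04, 0) = 3.04, max(-23.84, 0) = 0, max(-35.36, 0) = 0
Node uu (S = 78.4): V_uu = 1/1.09·[0.6125·65.7600 + 0.3875·3.0400] = 38.0330
Node ud (S = 33.6): V_ud = 1/1.09·[0.6125·3.0400 + 0.3875·0.0000] = 1.7083
Node dd (S = 14.4): V_dd = 1/1.09·[0.6125·0.0000 + 0.3875·0.0000] = 0.0000
Node u (S = 56): V_u = 1/1.09·[0.6125·38.0330 + 0.3875·1.7083] = 21.9791
Node d (S = 24): V_d = 1/1.09·[0.6125·1.7083 + 0.3875·0.0000] = 0.9599
Node 0 (S = 40): V_0 = 1/1.09·[0.6125·21.9791 + 0.3875·0.9599] = 12.6919

$12.69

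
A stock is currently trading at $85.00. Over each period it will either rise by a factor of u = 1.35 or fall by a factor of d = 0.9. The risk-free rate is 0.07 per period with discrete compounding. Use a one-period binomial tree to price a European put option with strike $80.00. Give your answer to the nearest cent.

$2.04

Risk-neutral probability p = (1 + 0.07 − 0.9)/(1.35 − 0.9) = 0.1700/0.4500 = 0.3778
Terminal stock prices: S_u = 114.8, S_d = 76.5
Terminal payoffs (K − S): max(-34.75, 0) = 0, max(3.5, 0) = 3.5
Node 0 (S = 85): V_0 = 1/1.07·[0.3778·0.0000 + 0.6222·3.5000] = 2.0353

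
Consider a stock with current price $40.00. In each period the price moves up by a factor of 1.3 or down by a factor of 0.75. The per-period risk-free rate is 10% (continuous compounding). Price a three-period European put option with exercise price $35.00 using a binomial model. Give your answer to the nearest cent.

Risk-neutral probability p = (e^0.1 − 0.75)/(1.3 − 0.75) = 0.3552/0.5500 = 0.6458
Terminal stock prices: S_uuu = 87.88, S_uud = 50.7, S_udd = 29.25, S_ddd = 16.88
Terminal payoffs (K − S): max(-52.88, 0) = 0, max(-15.7, 0) = 0, max(5.75, 0) = 5.75, max(18.12, 0) = 18.12
Node uu (S = 67.6): V_uu = e^(−0.1)·[0.6458·0.0000 + 0.3542·0.0000] = 0.0000
Node ud (S = 39): V_ud = e^(−0.1)·[0.6458·0.0000 + 0.3542·5.7500] = 1.8430
Node dd (S = 22.5): V_dd = e^(−0.1)·[0.6458·5.7500 + 0.3542·18.1250] = 9.1693
Node u (S = 52): V_u = e^(−0.1)·[0.6458·0.0000 + 0.3542·1.8430] = 0.5907
Node d (S = 30): V_d = e^(−0.1)·[0.6458·1.8430 + 0.3542·9.1693] = 4.0159
Node 0 (S = 40): V_0 = e^(−0.1)·[0.6458·0.5907 + 0.3542·4.0159] = 1.6324

$1.63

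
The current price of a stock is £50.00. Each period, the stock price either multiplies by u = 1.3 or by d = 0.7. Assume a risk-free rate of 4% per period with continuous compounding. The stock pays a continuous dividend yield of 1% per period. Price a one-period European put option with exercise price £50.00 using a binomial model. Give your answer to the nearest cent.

Per-period risk-free factor R = e^0.04 = 1.0408; dividend-adjusted growth = e^(0.04−0.01) = 1.0305.
Risk-neutral probability p = (1.0305 − 0.7)/(1.3 − 0.7) = 0.3305/0.6000 = 0.5508
Terminal stock prices: S_u = 65, S_d = 35
Terminal payoffs (K − S): max(-15, 0) = 0, max(15, 0) = 15
Node 0 (S = 50): V_0 = e^(−0.04)·[0.5508·0.0000 + 0.4492·15.0000] = 6.4744

£6.47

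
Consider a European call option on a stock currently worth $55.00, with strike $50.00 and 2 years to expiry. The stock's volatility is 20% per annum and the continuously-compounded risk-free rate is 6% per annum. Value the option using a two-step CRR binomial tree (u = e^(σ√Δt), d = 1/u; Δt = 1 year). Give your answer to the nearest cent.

$12.48

CRR parameters: u = e^(σ√Δt) = e^(0.2·√1) = 1.2214, d = 1/u = 0.8187
Per-period rate: rΔt = 0.06·1 = 0.06, so R = e^0.06 = 1.0618
Risk-neutral probability p = (e^0.06 − 0.8187)/(1.2214 − 0.8187) = 0.2431/0.4027 = 0.6037
Terminal stock prices: S_uu = 82.05, S_ud = 55, S_dd = 36.87
Terminal payoffs (S − K): max(32.05, 0) = 32.05, max(5, 0) = 5, max(-13.13, 0) = 0
Node u (S = 67.18): V_u = e^(−0.06)·[0.6037·32.0504 + 0.3963·5.0000] = 20.0889
Node d (S = 45.03): V_d = e^(−0.06)·[0.6037·5.0000 + 0.3963·0.0000] = 2.8429
Node 0 (S = 55): V_0 = e^(−0.06)·[0.6037·20.0889 + 0.3963·2.8429] = 12.4830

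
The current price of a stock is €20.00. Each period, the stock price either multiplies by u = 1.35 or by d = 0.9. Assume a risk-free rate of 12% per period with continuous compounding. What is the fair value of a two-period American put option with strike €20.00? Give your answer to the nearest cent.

Risk-neutral probability p = (e^0.12 − 0.9)/(1.35 − 0.9) = 0.2275/0.4500 = 0.5055
Terminal stock prices: S_uu = 36.45, S_ud = 24.3, S_dd = 16.2
Terminal payoffs (K − S): max(-16.45, 0) = 0, max(-4.3, 0) = 0, max(3.8, 0) = 3.8
Node u (S = 27): continuation = e^(−0.12)·[0.5055·0.0000 + 0.4945·0.0000] = 0.0000; exercise value = 0.0000 ≤ continuation, so V_u = 0.0000
Node d (S = 18): continuation = e^(−0.12)·[0.5055·0.0000 + 0.4945·3.8000] = 1.6664; exercise value = 2.0000 > continuation, so V_d = 2.0000 (exercise)
Node 0 (S = 20): continuation = e^(−0.12)·[0.5055·0.0000 + 0.4945·2.0000] = 0.8771; exercise value = 0.0000 ≤ continuation, so V_0 = 0.8771

€0.88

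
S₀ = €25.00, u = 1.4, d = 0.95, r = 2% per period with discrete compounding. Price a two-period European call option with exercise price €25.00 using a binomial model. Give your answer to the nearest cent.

€2.64

Risk-neutral probability p = (1 + 0.02 − 0.95)/(1.4 − 0.95) = 0.0700/0.4500 = 0.1556
Terminal stock prices: S_uu = 49, S_ud = 33.25, S_dd = 22.56
Terminal payoffs (S − K): max(24, 0) = 24, max(8.25, 0) = 8.25, max(-2.438, 0) = 0
Node u (S = 35): V_u = 1/1.02·[0.1556·24.0000 + 0.8444·8.2500] = 10.4902
Node d (S = 23.75): V_d = 1/1.02·[0.1556·8.2500 + 0.8444·0.0000] = 1.2582
Node 0 (S = 25): V_0 = 1/1.02·[0.1556·10.4902 + 0.8444·1.2582] = 2.6414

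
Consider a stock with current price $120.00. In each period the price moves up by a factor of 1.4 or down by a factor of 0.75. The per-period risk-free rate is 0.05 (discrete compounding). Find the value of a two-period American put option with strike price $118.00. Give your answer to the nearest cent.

Risk-neutral probability p = (1 + 0.05 − 0.75)/(1.4 − 0.75) = 0.3000/0.6500 = 0.4615
Terminal stock prices: S_uu = 235.2, S_ud = 126, S_dd = 67.5
Terminal payoffs (K − S): max(-117.2, 0) = 0, max(-8, 0) = 0, max(50.5, 0) = 50.5
Node u (S = 168): continuation = 1/1.05·[0.4615·0.0000 + 0.5385·0.0000] = 0.0000; exercise value = 0.0000 ≤ continuation, so V_u = 0.0000
Node d (S = 90): continuation = 1/1.05·[0.4615·0.0000 + 0.5385·50.5000] = 25.8974; exercise value = 28.0000 > continuation, so V_d = 28.0000 (exercise)
Node 0 (S = 120): continuation = 1/1.05·[0.4615·0.0000 + 0.5385·28.0000] = 14.3590; exercise value = 0.0000 ≤ continuation, so V_0 = 14.3590

$14.36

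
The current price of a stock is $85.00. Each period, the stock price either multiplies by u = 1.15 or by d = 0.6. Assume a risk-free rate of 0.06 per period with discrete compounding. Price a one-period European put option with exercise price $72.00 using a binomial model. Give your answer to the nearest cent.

Risk-neutral probability p = (1 + 0.06 − 0.6)/(1.15 − 0.6) = 0.4600/0.5500 = 0.8364
Terminal stock prices: S_u = 97.75, S_d = 51
Terminal payoffs (K − S): max(-25.75, 0) = 0, max(21, 0) = 21
Node 0 (S = 85): V_0 = 1/1.06·[0.8364·0.0000 + 0.1636·21.0000] = 3.2419

$3.24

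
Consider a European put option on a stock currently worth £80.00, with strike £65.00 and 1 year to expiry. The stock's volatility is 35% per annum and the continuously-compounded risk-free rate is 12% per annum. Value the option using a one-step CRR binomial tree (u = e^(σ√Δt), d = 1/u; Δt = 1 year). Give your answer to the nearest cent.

CRR parameters: u = e^(σ√Δt) = e^(0.35·√1) = 1.4191, d = 1/u = 0.7047
Per-period rate: rΔt = 0.12·1 = 0.12, so R = e^0.12 = 1.1275
Risk-neutral probability p = (e^0.12 − 0.7047)/(1.4191 − 0.7047) = 0.4228/0.7144 = 0.5919
Terminal stock prices: S_u = 113.5, S_d = 56.38
Terminal payoffs (K − S): max(-48.53, 0) = 0, max(8.625, 0) = 8.625
Node 0 (S = 80): V_0 = e^(−0.12)·[0.5919·0.0000 + 0.4081·8.6250] = 3.1222

£3.12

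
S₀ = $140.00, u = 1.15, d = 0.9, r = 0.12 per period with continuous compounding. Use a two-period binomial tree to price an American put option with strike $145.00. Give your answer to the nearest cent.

Risk-neutral probability p = (e^0.12 − 0.9)/(1.15 − 0.9) = 0.2275/0.2500 = 0.9100
Terminal stock prices: S_uu = 185.1, S_ud = 144.9, S_dd = 113.4
Terminal payoffs (K − S): max(-40.15, 0) = 0, max(0.1, 0) = 0.1, max(31.6, 0) = 31.6
Node u (S = 161): continuation = e^(−0.12)·[0.9100·0.0000 + 0.0900·0.1000] = 0.0080; exercise value = 0.0000 ≤ continuation, so V_u = 0.0080
Node d (S = 126): continuation = e^(−0.12)·[0.9100·0.1000 + 0.0900·31.6000] = 2.6035; exercise value = 19.0000 > continuation, so V_d = 19.0000 (exercise)
Node 0 (S = 140): continuation = e^(−0.12)·[0.9100·0.0080 + 0.0900·19.0000] = 1.5233; exercise value = 5.0000 > continuation, so V_0 = 5.0000 (exercise)

$5.00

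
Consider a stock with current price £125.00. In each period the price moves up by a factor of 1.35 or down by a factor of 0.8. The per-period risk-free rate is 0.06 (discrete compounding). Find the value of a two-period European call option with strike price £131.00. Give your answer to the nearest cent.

£21.03

Risk-neutral probability p = (1 + 0.06 − 0.8)/(1.35 − 0.8) = 0.2600/0.5500 = 0.4727
Terminal stock prices: S_uu = 227.8, S_ud = 135, S_dd = 80
Terminal payoffs (S − K): max(96.81, 0) = 96.81, max(4, 0) = 4, max(-51, 0) = 0
Node u (S = 168.8): V_u = 1/1.06·[0.4727·96.8125 + 0.5273·4.0000] = 45.1651
Node d (S = 100): V_d = 1/1.06·[0.4727·4.0000 + 0.5273·0.0000] = 1.7839
Node 0 (S = 125): V_0 = 1/1.06·[0.4727·45.1651 + 0.5273·1.7839] = 21.0296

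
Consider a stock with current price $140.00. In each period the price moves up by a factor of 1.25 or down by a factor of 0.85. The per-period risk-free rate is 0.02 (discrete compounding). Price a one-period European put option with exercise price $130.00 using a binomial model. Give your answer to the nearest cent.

Risk-neutral probability p = (1 + 0.02 − 0.85)/(1.25 − 0.85) = 0.1700/0.4000 = 0.4250
Terminal stock prices: S_u = 175, S_d = 119
Terminal payoffs (K − S): max(-45, 0) = 0, max(11, 0) = 11
Node 0 (S = 140): V_0 = 1/1.02·[0.4250·0.0000 + 0.5750·11.0000] = 6.2010

$6.20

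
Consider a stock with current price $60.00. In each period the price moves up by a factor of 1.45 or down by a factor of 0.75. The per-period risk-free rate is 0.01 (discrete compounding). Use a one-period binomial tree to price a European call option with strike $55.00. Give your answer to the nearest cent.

Risk-neutral probability p = (1 + 0.01 − 0.75)/(1.45 − 0.75) = 0.2600/0.7000 = 0.3714
Terminal stock prices: S_u = 87, S_d = 45
Terminal payoffs (S − K): max(32, 0) = 32, max(-10, 0) = 0
Node 0 (S = 60): V_0 = 1/1.01·[0.3714·32.0000 + 0.6286·0.0000] = 11.7680

$11.77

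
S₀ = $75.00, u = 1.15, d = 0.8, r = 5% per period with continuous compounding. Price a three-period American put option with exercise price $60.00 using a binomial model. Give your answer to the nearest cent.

Risk-neutral probability p = (e^0.05 − 0.8)/(1.15 − 0.8) = 0.2513/0.3500 = 0.7179
Terminal stock prices: S_uuu = 114.1, S_uud = 79.35, S_udd = 55.2, S_ddd = 38.4
Terminal payoffs (K − S): max(-54.07, 0) = 0, max(-19.35, 0) = 0, max(4.8, 0) = 4.8, max(21.6, 0) = 21.6
Node uu (S = 99.19): continuation = e^(−0.05)·[0.7179·0.0000 + 0.2821·0.0000] = 0.0000; exercise value = 0.0000 ≤ continuation, so V_uu = 0.0000
Node ud (S = 69): continuation = e^(−0.05)·[0.7179·0.0000 + 0.2821·4.8000] = 1.2880; exercise value = 0.0000 ≤ continuation, so V_ud = 1.2880
Node dd (S = 48): continuation = e^(−0.05)·[0.7179·4.8000 + 0.2821·21.6000] = 9.0738; exercise value = 12.0000 > continuation, so V_dd = 12.0000 (exercise)
Node u (S = 86.25): continuation = e^(−0.05)·[0.7179·0.0000 + 0.2821·1.2880] = 0.3456; exercise value = 0.0000 ≤ continuation, so V_u = 0.3456
Node d (S = 60): continuation = e^(−0.05)·[0.7179·1.2880 + 0.2821·12.0000] = 4.0995; exercise value = 0.0000 ≤ continuation, so V_d = 4.0995
Node 0 (S = 75): continuation = e^(−0.05)·[0.7179·0.3456 + 0.2821·4.0995] = 1.3360; exercise value = 0.0000 ≤ continuation, so V_0 = 1.3360

$1.34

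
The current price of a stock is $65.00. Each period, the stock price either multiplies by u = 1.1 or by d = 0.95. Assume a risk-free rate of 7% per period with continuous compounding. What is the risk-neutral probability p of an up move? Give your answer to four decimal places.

Risk-neutral probability p = (e^0.07 − 0.95)/(1.1 − 0.95) = 0.1225/0.1500 = 0.8167

p = 0.8167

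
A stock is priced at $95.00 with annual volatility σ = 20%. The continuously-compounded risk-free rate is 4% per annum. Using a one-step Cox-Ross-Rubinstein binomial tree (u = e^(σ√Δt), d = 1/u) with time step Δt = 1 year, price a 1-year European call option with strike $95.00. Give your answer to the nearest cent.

$11.15

CRR parameters: u = e^(σ√Δt) = e^(0.2·√1) = 1.2214, d = 1/u = 0.8187
Per-period rate: rΔt = 0.04·1 = 0.04, so R = e^0.04 = 1.0408
Risk-neutral probability p = (e^0.04 − 0.8187)/(1.2214 − 0.8187) = 0.2221/0.4027 = 0.5515
Terminal stock prices: S_u = 116, S_d = 77.78
Terminal payoffs (S − K): max(21.03, 0) = 21.03, max(-17.22, 0) = 0
Node 0 (S = 95): V_0 = e^(−0.04)·[0.5515·21.0333 + 0.4485·0.0000] = 11.1453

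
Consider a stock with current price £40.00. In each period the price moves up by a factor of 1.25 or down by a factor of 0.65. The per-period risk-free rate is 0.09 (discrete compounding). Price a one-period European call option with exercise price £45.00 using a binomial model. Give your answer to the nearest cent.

Risk-neutral probability p = (1 + 0.09 − 0.65)/(1.25 − 0.65) = 0.4400/0.6000 = 0.7333
Terminal stock prices: S_u = 50, S_d = 26
Terminal payoffs (S − K): max(5, 0) = 5, max(-19, 0) = 0
Node 0 (S = 40): V_0 = 1/1.09·[0.7333·5.0000 + 0.2667·0.0000] = 3.3639

£3.36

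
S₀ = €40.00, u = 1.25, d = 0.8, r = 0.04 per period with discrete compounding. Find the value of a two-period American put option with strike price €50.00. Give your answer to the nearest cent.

€10.38

Risk-neutral probability p = (1 + 0.04 − 0.8)/(1.25 − 0.8) = 0.2400/0.4500 = 0.5333
Terminal stock prices: S_uu = 62.5, S_ud = 40, S_dd = 25.6
Terminal payoffs (K − S): max(-12.5, 0) = 0, max(10, 0) = 10, max(24.4, 0) = 24.4
Node u (S = 50): continuation = 1/1.04·[0.5333·0.0000 + 0.4667·10.0000] = 4.4872; exercise value = 0.0000 ≤ continuation, so V_u = 4.4872
Node d (S = 32): continuation = 1/1.04·[0.5333·10.0000 + 0.4667·24.4000] = 16.0769; exercise value = 18.0000 > continuation, so V_d = 18.0000 (exercise)
Node 0 (S = 40): continuation = 1/1.04·[0.5333·4.4872 + 0.4667·18.0000] = 10.3780; exercise value = 10.0000 ≤ continuation, so V_0 = 10.3780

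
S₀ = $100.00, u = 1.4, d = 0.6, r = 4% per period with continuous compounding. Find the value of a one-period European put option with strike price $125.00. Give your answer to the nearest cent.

Risk-neutral probability p = (e^0.04 − 0.6)/(1.4 − 0.6) = 0.4408/0.8000 = 0.5510
Terminal stock prices: S_u = 140, S_d = 60
Terminal payoffs (K − S): max(-15, 0) = 0, max(65, 0) = 65
Node 0 (S = 100): V_0 = e^(−0.04)·[0.5510·0.0000 + 0.4490·65.0000] = 28.0398

$28.04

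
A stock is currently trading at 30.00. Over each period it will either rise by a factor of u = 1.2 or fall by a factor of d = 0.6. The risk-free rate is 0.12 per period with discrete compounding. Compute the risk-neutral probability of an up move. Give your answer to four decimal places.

p = 0.8667

Risk-neutral probability p = (1 + 0.12 − 0.6)/(1.2 − 0.6) = 0.5200/0.6000 = 0.8667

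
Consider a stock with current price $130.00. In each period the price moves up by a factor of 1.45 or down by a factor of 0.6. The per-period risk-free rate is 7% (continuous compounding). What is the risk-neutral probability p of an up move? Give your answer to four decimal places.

p = 0.5559

Risk-neutral probability p = (e^0.07 − 0.6)/(1.45 − 0.6) = 0.4725/0.8500 = 0.5559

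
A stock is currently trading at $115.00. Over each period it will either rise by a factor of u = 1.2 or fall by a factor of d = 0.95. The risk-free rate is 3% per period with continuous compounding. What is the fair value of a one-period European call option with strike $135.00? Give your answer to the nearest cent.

Risk-neutral probability p = (e^0.03 − 0.95)/(1.2 − 0.95) = 0.0805/0.2500 = 0.3218
Terminal stock prices: S_u = 138, S_d = 109.2
Terminal payoffs (S − K): max(3, 0) = 3, max(-25.75, 0) = 0
Node 0 (S = 115): V_0 = e^(−0.03)·[0.3218·3.0000 + 0.6782·0.0000] = 0.9369

$0.94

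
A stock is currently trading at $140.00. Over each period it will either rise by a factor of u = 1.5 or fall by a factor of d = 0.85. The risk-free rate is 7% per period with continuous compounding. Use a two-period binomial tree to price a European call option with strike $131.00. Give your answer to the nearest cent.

$37.34

Risk-neutral probability p = (e^0.07 − 0.85)/(1.5 − 0.85) = 0.2225/0.6500 = 0.3423
Terminal stock prices: S_uu = 315, S_ud = 178.5, S_dd = 101.1
Terminal payoffs (S − K): max(184, 0) = 184, max(47.5, 0) = 47.5, max(-29.85, 0) = 0
Node u (S = 210): V_u = e^(−0.07)·[0.3423·184.0000 + 0.6577·47.5000] = 87.8564
Node d (S = 119): V_d = e^(−0.07)·[0.3423·47.5000 + 0.6577·0.0000] = 15.1609
Node 0 (S = 140): V_0 = e^(−0.07)·[0.3423·87.8564 + 0.6577·15.1609] = 37.3387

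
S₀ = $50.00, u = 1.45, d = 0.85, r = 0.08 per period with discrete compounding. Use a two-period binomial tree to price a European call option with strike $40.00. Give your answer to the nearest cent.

$16.97

Risk-neutral probability p = (1 + 0.08 − 0.85)/(1.45 − 0.85) = 0.2300/0.6000 = 0.3833
Terminal stock prices: S_uu = 105.1, S_ud = 61.62, S_dd = 36.12
Terminal payoffs (S − K): max(65.12, 0) = 65.12, max(21.62, 0) = 21.62, max(-3.875, 0) = 0
Node u (S = 72.5): V_u = 1/1.08·[0.3833·65.1250 + 0.6167·21.6250] = 35.4630
Node d (S = 42.5): V_d = 1/1.08·[0.3833·21.6250 + 0.6167·0.0000] = 7.6755
Node 0 (S = 50): V_0 = 1/1.08·[0.3833·35.4630 + 0.6167·7.6755] = 16.9698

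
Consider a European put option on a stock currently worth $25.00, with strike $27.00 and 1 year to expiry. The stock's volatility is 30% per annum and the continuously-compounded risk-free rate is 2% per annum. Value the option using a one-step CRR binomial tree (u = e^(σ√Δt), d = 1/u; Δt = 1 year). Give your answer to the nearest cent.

CRR parameters: u = e^(σ√Δt) = e^(0.3·√1) = 1.3499, d = 1/u = 0.7408
Per-period rate: rΔt = 0.02·1 = 0.02, so R = e^0.02 = 1.0202
Risk-neutral probability p = (e^0.02 − 0.7408)/(1.3499 − 0.7408) = 0.2794/0.6090 = 0.4587
Terminal stock prices: S_u = 33.75, S_d = 18.52
Terminal payoffs (K − S): max(-6.746, 0) = 0, max(8.48, 0) = 8.48
Node 0 (S = 25): V_0 = e^(−0.02)·[0.4587·0.0000 + 0.5413·8.4795] = 4.4989

$4.50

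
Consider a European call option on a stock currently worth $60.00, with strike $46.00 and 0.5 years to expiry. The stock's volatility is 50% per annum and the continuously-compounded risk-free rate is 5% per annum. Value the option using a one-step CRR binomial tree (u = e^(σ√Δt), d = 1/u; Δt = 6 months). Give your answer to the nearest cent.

CRR parameters: u = e^(σ√Δt) = e^(0.5·√0.5) = 1.4241, d = 1/u = 0.7022
Per-period rate: rΔt = 0.05·0.5 = 0.025, so R = e^0.025 = 1.0253
Risk-neutral probability p = (e^0.025 − 0.7022)/(1.4241 − 0.7022) = 0.3231/0.7219 = 0.4476
Terminal stock prices: S_u = 85.45, S_d = 42.13
Terminal payoffs (S − K): max(39.45, 0) = 39.45, max(-3.869, 0) = 0
Node 0 (S = 60): V_0 = e^(−0.025)·[0.4476·39.4471 + 0.5524·0.0000] = 17.2201

$17.22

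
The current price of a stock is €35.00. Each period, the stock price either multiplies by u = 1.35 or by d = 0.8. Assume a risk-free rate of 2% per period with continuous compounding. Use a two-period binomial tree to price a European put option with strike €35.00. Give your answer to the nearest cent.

Risk-neutral probability p = (e^0.02 − 0.8)/(1.35 − 0.8) = 0.2202/0.5500 = 0.4004
Terminal stock prices: S_uu = 63.79, S_ud = 37.8, S_dd = 22.4
Terminal payoffs (K − S): max(-28.79, 0) = 0, max(-2.8, 0) = 0, max(12.6, 0) = 12.6
Node u (S = 47.25): V_u = e^(−0.02)·[0.4004·0.0000 + 0.5996·0.0000] = 0.0000
Node d (S = 28): V_d = e^(−0.02)·[0.4004·0.0000 + 0.5996·12.6000] = 7.4058
Node 0 (S = 35): V_0 = e^(−0.02)·[0.4004·0.0000 + 0.5996·7.4058] = 4.3528

€4.35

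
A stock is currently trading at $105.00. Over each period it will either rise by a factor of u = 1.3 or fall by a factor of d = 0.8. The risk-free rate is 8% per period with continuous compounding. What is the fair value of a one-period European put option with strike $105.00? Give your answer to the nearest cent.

Risk-neutral probability p = (e^0.08 − 0.8)/(1.3 − 0.8) = 0.2833/0.5000 = 0.5666
Terminal stock prices: S_u = 136.5, S_d = 84
Terminal payoffs (K − S): max(-31.5, 0) = 0, max(21, 0) = 21
Node 0 (S = 105): V_0 = e^(−0.08)·[0.5666·0.0000 + 0.4334·21.0000] = 8.4022

$8.40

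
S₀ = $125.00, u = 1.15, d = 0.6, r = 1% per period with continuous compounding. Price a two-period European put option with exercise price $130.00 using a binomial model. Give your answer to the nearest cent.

$21.67

Risk-neutral probability p = (e^0.01 − 0.6)/(1.15 − 0.6) = 0.4101/0.5500 = 0.7455
Terminal stock prices: S_uu = 165.3, S_ud = 86.25, S_dd = 45
Terminal payoffs (K − S): max(-35.31, 0) = 0, max(43.75, 0) = 43.75, max(85, 0) = 85
Node u (S = 143.8): V_u = e^(−0.01)·[0.7455·0.0000 + 0.2545·43.7500] = 11.0216
Node d (S = 75): V_d = e^(−0.01)·[0.7455·43.7500 + 0.2545·85.0000] = 53.7065
Node 0 (S = 125): V_0 = e^(−0.01)·[0.7455·11.0216 + 0.2545·53.7065] = 21.6652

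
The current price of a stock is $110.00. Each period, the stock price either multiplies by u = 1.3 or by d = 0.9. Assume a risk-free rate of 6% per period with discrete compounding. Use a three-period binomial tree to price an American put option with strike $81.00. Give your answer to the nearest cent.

$0.15

Risk-neutral probability p = (1 + 0.06 − 0.9)/(1.3 − 0.9) = 0.1600/0.4000 = 0.4000
Terminal stock prices: S_uuu = 241.7, S_uud = 167.3, S_udd = 115.8, S_ddd = 80.19
Terminal payoffs (K − S): max(-160.7, 0) = 0, max(-86.31, 0) = 0, max(-34.83, 0) = 0, max(0.81, 0) = 0.81
Node uu (S = 185.9): continuation = 1/1.06·[0.4000·0.0000 + 0.6000·0.0000] = 0.0000; exercise value = 0.0000 ≤ continuation, so V_uu = 0.0000
Node ud (S = 128.7): continuation = 1/1.06·[0.4000·0.0000 + 0.6000·0.0000] = 0.0000; exercise value = 0.0000 ≤ continuation, so V_ud = 0.0000
Node dd (S = 89.1): continuation = 1/1.06·[0.4000·0.0000 + 0.6000·0.8100] = 0.4585; exercise value = 0.0000 ≤ continuation, so V_dd = 0.4585
Node u (S = 143): continuation = 1/1.06·[0.4000·0.0000 + 0.6000·0.0000] = 0.0000; exercise value = 0.0000 ≤ continuation, so V_u = 0.0000
Node d (S = 99): continuation = 1/1.06·[0.4000·0.0000 + 0.6000·0.4585] = 0.2595; exercise value = 0.0000 ≤ continuation, so V_d = 0.2595
Node 0 (S = 110): continuation = 1/1.06·[0.4000·0.0000 + 0.6000·0.2595] = 0.1469; exercise value = 0.0000 ≤ continuation, so V_0 = 0.1469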